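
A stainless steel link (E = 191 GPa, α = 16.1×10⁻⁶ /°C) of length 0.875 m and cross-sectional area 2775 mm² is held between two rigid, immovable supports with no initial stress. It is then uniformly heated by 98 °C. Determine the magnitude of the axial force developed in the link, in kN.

The ends cannot move, so σ = EαΔT = 191×10³ × 16.1×10⁻⁶ × 98 = 301.4 MPa.
Then P = σA = 301.4 × 2775 mm² = 836.3 kN, compressive.

P ≈ 836 kN (compressive)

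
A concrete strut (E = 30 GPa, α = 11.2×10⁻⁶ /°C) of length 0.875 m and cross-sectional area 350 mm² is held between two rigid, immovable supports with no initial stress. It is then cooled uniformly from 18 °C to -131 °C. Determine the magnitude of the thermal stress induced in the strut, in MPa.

With length fixed, the mechanical strain must cancel the thermal strain αΔT = 11.2×10⁻⁶ × 149 = 1668.8×10⁻⁶.
Hence σ = E·αΔT = 30×10³ × 1668.8×10⁻⁶ = 50.06 MPa, tensile.

σ ≈ 50.1 MPa (tensile)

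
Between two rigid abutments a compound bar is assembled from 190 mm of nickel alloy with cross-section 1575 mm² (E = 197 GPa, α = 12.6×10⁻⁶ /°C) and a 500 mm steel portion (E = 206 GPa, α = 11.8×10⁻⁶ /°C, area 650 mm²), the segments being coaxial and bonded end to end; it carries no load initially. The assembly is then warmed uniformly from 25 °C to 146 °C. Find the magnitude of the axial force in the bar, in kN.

P ≈ 231 kN (compressive)

Free thermal expansion of the whole bar: Σ αᵢΔT Lᵢ = 12.6×10⁻⁶×121×190 + 11.8×10⁻⁶×121×500 = 1.004 mm.
Since the ends are fixed, an axial force P builds up, equal in every segment, with P · Σ Lᵢ/(AᵢEᵢ) = δ_free.
The series flexibility is Σ Lᵢ/(AᵢEᵢ) = 190/(1575×197×10³) + 500/(650×206×10³) = 4.346×10⁻⁶ mm/N.
Hence P = δ_free / Σ(L/AE) = 1.004/4.346×10⁻⁶ = 230.9 kN (compressive).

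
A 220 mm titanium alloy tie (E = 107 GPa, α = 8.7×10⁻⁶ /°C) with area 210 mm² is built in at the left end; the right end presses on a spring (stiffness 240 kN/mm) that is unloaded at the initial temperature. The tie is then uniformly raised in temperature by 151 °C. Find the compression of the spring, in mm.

δ ≈ 0.0863 mm

If the spring were absent the tie would lengthen by αΔT L = 8.7×10⁻⁶ × 151 × 220 = 0.289 mm.
Let P be the compressive force at the spring. The tie shortens elastically by PL/(AE) and the spring compresses by P/k; together these equal δ_free.
So P = δ_free / [L/(AE) + 1/k] = 0.289 / [ 220/(210×107×10³) + 1/(240×10³) ].
P = 0.289 / 1.396×10⁻⁵ = 20710 N.
Spring compression = P/k = 20710/(240×10³) = 0.08628 mm.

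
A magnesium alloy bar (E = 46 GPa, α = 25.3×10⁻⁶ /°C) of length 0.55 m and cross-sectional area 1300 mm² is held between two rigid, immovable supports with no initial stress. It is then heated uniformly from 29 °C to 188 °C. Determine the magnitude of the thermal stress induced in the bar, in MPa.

σ ≈ 185 MPa (compressive)

With length fixed, the mechanical strain must cancel the thermal strain αΔT = 25.3×10⁻⁶ × 159 = 4022.7×10⁻⁶.
Hence σ = E·αΔT = 46×10³ × 4022.7×10⁻⁶ = 185 MPa, compressive.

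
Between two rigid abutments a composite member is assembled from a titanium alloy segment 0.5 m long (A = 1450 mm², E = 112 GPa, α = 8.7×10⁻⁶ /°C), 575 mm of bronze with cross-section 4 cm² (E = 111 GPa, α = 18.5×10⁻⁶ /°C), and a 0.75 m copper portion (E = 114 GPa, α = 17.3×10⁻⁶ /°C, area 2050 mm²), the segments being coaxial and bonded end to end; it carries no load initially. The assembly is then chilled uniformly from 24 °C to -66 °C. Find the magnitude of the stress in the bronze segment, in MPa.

σ ≈ 327 MPa (tensile)

With the walls removed the bar would change length by δ_free = Σ αᵢΔT Lᵢ = 8.7×10⁻⁶×90×500 + 18.5×10⁻⁶×90×575 + 17.3×10⁻⁶×90×750 = 2.517 mm.
The rigid supports impose zero overall length change; the single axial force P common to all segments must satisfy P Σ Lᵢ/(AᵢEᵢ) = δ_free.
The series flexibility is Σ Lᵢ/(AᵢEᵢ) = 500/(1450×112×10³) + 575/(400×111×10³) + 750/(2050×114×10³) = 1.924×10⁻⁵ mm/N.
So P = 2.517 / 1.924×10⁻⁵ = 130.8 kN, tensile.
σ_{bronze} = P / A = 130800 / 400 = 327 MPa.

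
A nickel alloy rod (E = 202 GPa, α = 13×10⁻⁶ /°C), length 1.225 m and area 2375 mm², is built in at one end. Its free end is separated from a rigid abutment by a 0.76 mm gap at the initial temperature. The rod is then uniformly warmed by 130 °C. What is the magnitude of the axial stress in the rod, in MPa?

σ ≈ 216 MPa (compressive)

Free thermal elongation = αΔT L = 13×10⁻⁶ × 130 × 1225 = 2.07 mm.
After closing the 0.76 mm clearance, 2.07 − 0.76 = 1.31 mm of expansion remains to be suppressed by the wall.
So σ = E(δ_free − g)/L = 202×10³ × 1.31/1225 = 216.1 MPa.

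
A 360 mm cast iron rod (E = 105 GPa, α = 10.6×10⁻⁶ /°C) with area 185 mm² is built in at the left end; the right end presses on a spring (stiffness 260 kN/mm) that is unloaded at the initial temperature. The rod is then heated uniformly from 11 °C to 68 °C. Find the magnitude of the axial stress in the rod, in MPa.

Free thermal expansion: δ_free = αΔT L = 10.6×10⁻⁶ × 57 × 360 = 0.2175 mm.
Let P be the compressive force at the spring. The rod shortens elastically by PL/(AE) and the spring compresses by P/k; together these equal δ_free.
P [ L/(AE) + 1/k ] = δ_free → P [ 360/(185×105×10³) + 1/(260×10³) ] = 0.2175.
P = 0.2175 / 2.238×10⁻⁵ = 9719 N.
σ = P/A = 9719/185 = 52.54 MPa.

σ ≈ 52.5 MPa (compressive)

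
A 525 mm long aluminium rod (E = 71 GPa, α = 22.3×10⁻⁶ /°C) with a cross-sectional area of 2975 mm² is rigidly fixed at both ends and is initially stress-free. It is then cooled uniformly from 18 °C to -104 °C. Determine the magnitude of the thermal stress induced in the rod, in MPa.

With length fixed, the mechanical strain must cancel the thermal strain αΔT = 22.3×10⁻⁶ × 122 = 2720.6×10⁻⁶.
The stress required to suppress this strain is σ = Eε = 71×10³ × 2720.6×10⁻⁶ = 193.2 MPa, tensile since the rod is trying to contract.

σ ≈ 193 MPa (tensile)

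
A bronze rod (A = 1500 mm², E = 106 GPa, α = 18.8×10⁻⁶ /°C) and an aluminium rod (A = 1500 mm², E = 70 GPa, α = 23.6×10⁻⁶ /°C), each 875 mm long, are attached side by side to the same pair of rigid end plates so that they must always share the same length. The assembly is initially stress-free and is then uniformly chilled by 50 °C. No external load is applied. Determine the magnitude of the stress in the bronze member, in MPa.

Equilibrium of a rigid end plate with no external load gives equal and opposite internal forces ±P in the two members. Since α_{aluminium} > α_{bronze}, cooling drives the aluminium into tension and the bronze into compression.
Setting the final lengths equal and cancelling L: (α₁ − α₂)ΔT = P/(A₁E₁) + P/(A₂E₂).
|α₁ − α₂|·ΔT = 4.8×10⁻⁶ × 50 = 0.00024.
1/(A₁E₁) + 1/(A₂E₂) = 1/(1500×106×10³) + 1/(1500×70×10³) = 1.581×10⁻⁸ N⁻¹.
P = 0.00024 / 1.581×10⁻⁸ = 15180 N = 15.18 kN.
σ_{bronze} = P/A₁ = 15180/1500 = 10.12 MPa, compressive.

σ ≈ 10.1 MPa (compressive)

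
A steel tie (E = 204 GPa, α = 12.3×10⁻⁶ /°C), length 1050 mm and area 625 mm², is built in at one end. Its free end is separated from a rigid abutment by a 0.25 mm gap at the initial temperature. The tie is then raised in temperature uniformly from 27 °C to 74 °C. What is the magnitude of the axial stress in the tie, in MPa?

σ ≈ 69.4 MPa (compressive)

If the wall were absent the tie would grow by αΔT L = 12.3×10⁻⁶ × 47 × 1050 = 0.607 mm.
This exceeds the 0.25 mm gap, so the wall pushes back. The portion of expansion that must be recovered elastically is δ_free − gap = 0.607 − 0.25 = 0.357 mm.
That suppressed elongation corresponds to σ = E·Δ/L = 204×10³ × 0.357/1050 = 69.36 MPa.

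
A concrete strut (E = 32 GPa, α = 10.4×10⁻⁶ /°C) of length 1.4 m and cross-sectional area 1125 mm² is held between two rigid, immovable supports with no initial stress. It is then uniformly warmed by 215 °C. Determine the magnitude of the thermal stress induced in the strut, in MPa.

σ ≈ 71.6 MPa (compressive)

Because both ends are immovable the net strain is zero, and the suppressed thermal strain is αΔT = 10.4×10⁻⁶ × 215 = 2236×10⁻⁶.
The stress required to suppress this strain is σ = Eε = 32×10³ × 2236×10⁻⁶ = 71.55 MPa, compressive since the strut is trying to expand.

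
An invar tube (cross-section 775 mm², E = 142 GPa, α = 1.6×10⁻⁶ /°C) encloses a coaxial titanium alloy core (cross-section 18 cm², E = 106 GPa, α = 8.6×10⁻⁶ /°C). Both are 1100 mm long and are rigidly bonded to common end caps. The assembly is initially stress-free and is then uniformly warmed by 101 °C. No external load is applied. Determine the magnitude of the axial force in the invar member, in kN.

P ≈ 49.3 kN (tensile in the invar)

Equilibrium of a rigid end plate with no external load gives equal and opposite internal forces ±P in the two members. Since α_{titanium alloy} > α_{invar}, heating drives the titanium alloy into compression and the invar into tension.
Setting the final lengths equal and cancelling L: (α₁ − α₂)ΔT = P/(A₁E₁) + P/(A₂E₂).
|α₁ − α₂|·ΔT = 7×10⁻⁶ × 101 = 0.000707.
1/(A₁E₁) + 1/(A₂E₂) = 1/(775×142×10³) + 1/(1800×106×10³) = 1.433×10⁻⁸ N⁻¹.
P = 0.000707 / 1.433×10⁻⁸ = 49340 N = 49.34 kN.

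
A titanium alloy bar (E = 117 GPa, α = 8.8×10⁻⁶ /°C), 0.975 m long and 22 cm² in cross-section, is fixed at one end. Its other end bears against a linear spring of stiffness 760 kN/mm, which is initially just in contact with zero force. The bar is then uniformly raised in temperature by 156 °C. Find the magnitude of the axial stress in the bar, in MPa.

σ ≈ 119 MPa (compressive)

If the spring were absent the bar would lengthen by αΔT L = 8.8×10⁻⁶ × 156 × 975 = 1.338 mm.
Let P be the compressive force at the spring. The bar shortens elastically by PL/(AE) and the spring compresses by P/k; together these equal δ_free.
P [ L/(AE) + 1/k ] = δ_free → P [ 975/(2200×117×10³) + 1/(760×10³) ] = 1.338.
P = 1.338 / 5.104×10⁻⁶ = 262300 N.
σ = P/A = 262300/2200 = 119.2 MPa.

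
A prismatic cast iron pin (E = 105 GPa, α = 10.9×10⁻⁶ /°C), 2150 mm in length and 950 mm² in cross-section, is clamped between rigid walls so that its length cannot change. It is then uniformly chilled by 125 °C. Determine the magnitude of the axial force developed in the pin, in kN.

With zero net strain, σ = E·αΔT = 105 GPa × 10.9×10⁻⁶ × 125 = 143.1 MPa.
Then P = σA = 143.1 × 950 mm² = 135.9 kN, tensile.

P ≈ 136 kN (tensile)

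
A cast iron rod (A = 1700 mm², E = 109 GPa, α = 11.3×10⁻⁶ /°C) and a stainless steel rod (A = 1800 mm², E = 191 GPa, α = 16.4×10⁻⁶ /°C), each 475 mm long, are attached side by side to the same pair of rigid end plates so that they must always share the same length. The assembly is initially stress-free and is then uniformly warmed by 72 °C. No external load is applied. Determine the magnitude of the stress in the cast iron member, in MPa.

Both members must finish at the same length. With the larger α, the stainless steel tends to over-expand; the plates restrain it, putting the stainless steel in compression and the cast iron in tension. With no external load the two internal forces are equal and opposite, magnitude P.
Compatibility of the two members (thermal + elastic change equal): (α₁ − α₂)ΔT = P·[1/(A₁E₁) + 1/(A₂E₂)].
|α₁ − α₂|·ΔT = 5.1×10⁻⁶ × 72 = 0.0003672.
1/(A₁E₁) + 1/(A₂E₂) = 1/(1700×109×10³) + 1/(1800×191×10³) = 8.305×10⁻⁹ N⁻¹.
So P = 0.0003672 / 8.305×10⁻⁹ = 44.21 kN.
σ_{cast iron} = P/A₁ = 44210/1700 = 26.01 MPa, tensile.

σ ≈ 26 MPa (tensile)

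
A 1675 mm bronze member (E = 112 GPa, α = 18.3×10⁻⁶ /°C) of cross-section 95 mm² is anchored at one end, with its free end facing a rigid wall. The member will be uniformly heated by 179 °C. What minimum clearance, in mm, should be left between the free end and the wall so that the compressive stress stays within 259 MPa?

g ≈ 1.61 mm

With no wall the member would lengthen by αΔT L = 18.3×10⁻⁶ × 179 × 1675 = 5.487 mm.
A stress of 259 MPa corresponds to the wall pushing the member back by σL/E = 259×1675/(112×10³) = 3.873 mm.
The gap must absorb the remainder: g_min = 5.487 − 3.873 = 1.613 mm.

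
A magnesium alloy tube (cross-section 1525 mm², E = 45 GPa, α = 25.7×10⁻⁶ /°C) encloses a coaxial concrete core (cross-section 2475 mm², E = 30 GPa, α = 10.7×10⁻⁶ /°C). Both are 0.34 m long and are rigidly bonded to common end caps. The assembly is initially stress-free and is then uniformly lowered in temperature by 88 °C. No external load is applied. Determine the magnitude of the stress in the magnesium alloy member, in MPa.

Equilibrium of a rigid end plate with no external load gives equal and opposite internal forces ±P in the two members. Since α_{magnesium alloy} > α_{concrete}, cooling drives the magnesium alloy into tension and the concrete into compression.
Equating the net (thermal + elastic) strains gives |α₁ − α₂|·ΔT = P·[1/(A₁E₁) + 1/(A₂E₂)].
|α₁ − α₂|·ΔT = 15×10⁻⁶ × 88 = 0.00132.
1/(A₁E₁) + 1/(A₂E₂) = 1/(1525×45×10³) + 1/(2475×30×10³) = 2.804×10⁻⁸ N⁻¹.
So P = 0.00132 / 2.804×10⁻⁸ = 47.08 kN.
σ_{magnesium alloy} = P/A₁ = 47080/1525 = 30.87 MPa, tensile.

σ ≈ 30.9 MPa (tensile)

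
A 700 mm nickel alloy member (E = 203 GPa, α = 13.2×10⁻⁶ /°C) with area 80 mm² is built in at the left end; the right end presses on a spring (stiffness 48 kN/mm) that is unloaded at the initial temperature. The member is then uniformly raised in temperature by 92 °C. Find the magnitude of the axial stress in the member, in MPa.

If the spring were absent the member would lengthen by αΔT L = 13.2×10⁻⁶ × 92 × 700 = 0.8501 mm.
Let P be the compressive force at the spring. The member shortens elastically by PL/(AE) and the spring compresses by P/k; together these equal δ_free.
P [ L/(AE) + 1/k ] = δ_free → P [ 700/(80×203×10³) + 1/(48×10³) ] = 0.8501.
P = 0.8501 / 6.394×10⁻⁵ = 13300 N.
σ = P/A = 13300/80 = 166.2 MPa.

σ ≈ 166 MPa (compressive)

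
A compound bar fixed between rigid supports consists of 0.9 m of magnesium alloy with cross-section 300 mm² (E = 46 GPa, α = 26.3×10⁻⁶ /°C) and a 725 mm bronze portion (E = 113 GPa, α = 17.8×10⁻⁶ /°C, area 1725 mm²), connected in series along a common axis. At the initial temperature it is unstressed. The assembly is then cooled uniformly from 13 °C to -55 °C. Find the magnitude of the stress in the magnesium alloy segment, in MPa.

σ ≈ 120 MPa (tensile)

With the walls removed the bar would change length by δ_free = Σ αᵢΔT Lᵢ = 26.3×10⁻⁶×68×900 + 17.8×10⁻⁶×68×725 = 2.487 mm.
The rigid supports impose zero overall length change; the single axial force P common to all segments must satisfy P Σ Lᵢ/(AᵢEᵢ) = δ_free.
Σ Lᵢ/(AᵢEᵢ) = 900/(300×46×10³) + 725/(1725×113×10³) = 6.894×10⁻⁵ mm/N.
So P = 2.487 / 6.894×10⁻⁵ = 36.08 kN, tensile.
σ_{magnesium alloy} = P / A = 36080 / 300 = 120.3 MPa.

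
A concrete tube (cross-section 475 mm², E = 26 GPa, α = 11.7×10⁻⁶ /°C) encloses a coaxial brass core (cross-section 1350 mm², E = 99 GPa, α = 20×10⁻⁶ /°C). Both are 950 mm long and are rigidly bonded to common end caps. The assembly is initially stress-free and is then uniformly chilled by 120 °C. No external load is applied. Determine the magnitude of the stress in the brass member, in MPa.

Both members must finish at the same length. With the larger α, the brass tends to over-contract; the plates restrain it, putting the brass in tension and the concrete in compression. With no external load the two internal forces are equal and opposite, magnitude P.
Compatibility of the two members (thermal + elastic change equal): (α₁ − α₂)ΔT = P·[1/(A₁E₁) + 1/(A₂E₂)].
|α₁ − α₂|·ΔT = 8.3×10⁻⁶ × 120 = 0.000996.
1/(A₁E₁) + 1/(A₂E₂) = 1/(475×26×10³) + 1/(1350×99×10³) = 8.845×10⁻⁸ N⁻¹.
So P = 0.000996 / 8.845×10⁻⁸ = 11.26 kN.
σ_{brass} = P/A₂ = 11260/1350 = 8.341 MPa, tensile.

σ ≈ 8.34 MPa (tensile)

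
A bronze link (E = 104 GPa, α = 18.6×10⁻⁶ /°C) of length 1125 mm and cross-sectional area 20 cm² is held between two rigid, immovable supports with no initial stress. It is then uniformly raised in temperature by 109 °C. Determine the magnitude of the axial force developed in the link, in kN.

P ≈ 422 kN (compressive)

Full restraint means ε = 0, so the stress is σ = EαΔT = 104×10³ × 18.6×10⁻⁶ × 109 = 210.8 MPa.
P = AEαΔT = 2000 × 104×10³ × 18.6×10⁻⁶ × 109 = 421.7 kN (compressive).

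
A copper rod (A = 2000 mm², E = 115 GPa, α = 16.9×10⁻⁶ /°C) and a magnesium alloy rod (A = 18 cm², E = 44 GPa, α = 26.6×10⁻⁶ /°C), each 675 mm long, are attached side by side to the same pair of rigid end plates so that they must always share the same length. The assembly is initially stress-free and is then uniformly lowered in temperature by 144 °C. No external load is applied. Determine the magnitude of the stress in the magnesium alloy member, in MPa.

The magnesium alloy has the larger α, so on cooling it would change length more than the copper if both were free. The rigid plates force a common final length, so the magnesium alloy is put into tension and the copper into compression, with equal and opposite forces P (no external load).
Setting the final lengths equal and cancelling L: (α₁ − α₂)ΔT = P/(A₁E₁) + P/(A₂E₂).
|α₁ − α₂|·ΔT = 9.7×10⁻⁶ × 144 = 0.001397.
1/(A₁E₁) + 1/(A₂E₂) = 1/(2000×115×10³) + 1/(1800×44×10³) = 1.697×10⁻⁸ N⁻¹.
So P = 0.001397 / 1.697×10⁻⁸ = 82.29 kN.
σ_{magnesium alloy} = P/A₂ = 82290/1800 = 45.72 MPa, tensile.

σ ≈ 45.7 MPa (tensile)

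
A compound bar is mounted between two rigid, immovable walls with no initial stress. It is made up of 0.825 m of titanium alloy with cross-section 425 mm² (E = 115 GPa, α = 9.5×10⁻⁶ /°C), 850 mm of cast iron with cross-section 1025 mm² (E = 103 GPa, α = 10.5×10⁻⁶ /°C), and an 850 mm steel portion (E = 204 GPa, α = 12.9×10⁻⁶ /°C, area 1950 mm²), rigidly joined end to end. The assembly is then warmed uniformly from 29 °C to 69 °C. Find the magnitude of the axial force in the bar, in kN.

Free thermal expansion of the whole bar: Σ αᵢΔT Lᵢ = 9.5×10⁻⁶×40×825 + 10.5×10⁻⁶×40×850 + 12.9×10⁻⁶×40×850 = 1.109 mm.
The rigid supports impose zero overall length change; the single axial force P common to all segments must satisfy P Σ Lᵢ/(AᵢEᵢ) = δ_free.
Σ Lᵢ/(AᵢEᵢ) = 825/(425×115×10³) + 850/(1025×103×10³) + 850/(1950×204×10³) = 2.707×10⁻⁵ mm/N.
Hence P = δ_free / Σ(L/AE) = 1.109/2.707×10⁻⁵ = 40.98 kN (compressive).

P ≈ 41 kN (compressive)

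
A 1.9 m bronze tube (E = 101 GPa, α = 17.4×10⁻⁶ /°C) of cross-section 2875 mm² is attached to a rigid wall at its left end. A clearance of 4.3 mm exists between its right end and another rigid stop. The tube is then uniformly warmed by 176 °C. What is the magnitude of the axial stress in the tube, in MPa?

Free thermal elongation = αΔT L = 17.4×10⁻⁶ × 176 × 1900 = 5.819 mm.
The gap closes (δ_free > 4.3 mm) and the wall then resists a further 5.819 − 4.3 = 1.519 mm of expansion.
That suppressed elongation corresponds to σ = E·Δ/L = 101×10³ × 1.519/1900 = 80.72 MPa.

σ ≈ 80.7 MPa (compressive)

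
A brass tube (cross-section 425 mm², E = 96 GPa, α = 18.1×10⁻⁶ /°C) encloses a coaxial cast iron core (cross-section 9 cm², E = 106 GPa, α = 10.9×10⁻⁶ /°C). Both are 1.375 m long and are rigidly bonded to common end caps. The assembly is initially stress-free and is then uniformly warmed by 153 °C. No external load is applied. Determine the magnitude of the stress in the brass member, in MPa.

Equilibrium of a rigid end plate with no external load gives equal and opposite internal forces ±P in the two members. Since α_{brass} > α_{cast iron}, heating drives the brass into compression and the cast iron into tension.
Compatibility of the two members (thermal + elastic change equal): (α₁ − α₂)ΔT = P·[1/(A₁E₁) + 1/(A₂E₂)].
|α₁ − α₂|·ΔT = 7.2×10⁻⁶ × 153 = 0.001102.
1/(A₁E₁) + 1/(A₂E₂) = 1/(425×96×10³) + 1/(900×106×10³) = 3.499×10⁻⁸ N⁻¹.
P = 0.001102 / 3.499×10⁻⁸ = 31480 N = 31.48 kN.
σ_{brass} = P/A₁ = 31480/425 = 74.07 MPa, compressive.

σ ≈ 74.1 MPa (compressive)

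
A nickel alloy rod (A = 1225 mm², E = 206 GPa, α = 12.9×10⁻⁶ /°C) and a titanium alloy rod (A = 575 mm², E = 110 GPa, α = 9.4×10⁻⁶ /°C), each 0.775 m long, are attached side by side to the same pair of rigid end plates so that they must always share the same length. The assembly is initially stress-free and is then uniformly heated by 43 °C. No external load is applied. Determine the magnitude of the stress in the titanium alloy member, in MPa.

Both members must finish at the same length. With the larger α, the nickel alloy tends to over-expand; the plates restrain it, putting the nickel alloy in compression and the titanium alloy in tension. With no external load the two internal forces are equal and opposite, magnitude P.
Compatibility of the two members (thermal + elastic change equal): (α₁ − α₂)ΔT = P·[1/(A₁E₁) + 1/(A₂E₂)].
|α₁ − α₂|·ΔT = 3.5×10⁻⁶ × 43 = 0.0001505.
1/(A₁E₁) + 1/(A₂E₂) = 1/(1225×206×10³) + 1/(575×110×10³) = 1.977×10⁻⁸ N⁻¹.
P = 0.0001505 / 1.977×10⁻⁸ = 7611 N = 7.611 kN.
σ_{titanium alloy} = P/A₂ = 7611/575 = 13.24 MPa, tensile.

σ ≈ 13.2 MPa (tensile)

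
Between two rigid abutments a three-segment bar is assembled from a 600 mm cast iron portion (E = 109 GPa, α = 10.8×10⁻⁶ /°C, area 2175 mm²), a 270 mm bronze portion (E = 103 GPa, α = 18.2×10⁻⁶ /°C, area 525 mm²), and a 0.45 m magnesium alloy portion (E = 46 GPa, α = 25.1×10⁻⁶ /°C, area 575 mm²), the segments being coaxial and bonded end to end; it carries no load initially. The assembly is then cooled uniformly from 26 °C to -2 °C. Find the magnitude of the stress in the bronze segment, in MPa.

Free thermal contraction of the whole bar: Σ αᵢΔT Lᵢ = 10.8×10⁻⁶×28×600 + 18.2×10⁻⁶×28×270 + 25.1×10⁻⁶×28×450 = 0.6353 mm.
The rigid supports impose zero overall length change; the single axial force P common to all segments must satisfy P Σ Lᵢ/(AᵢEᵢ) = δ_free.
The series flexibility is Σ Lᵢ/(AᵢEᵢ) = 600/(2175×109×10³) + 270/(525×103×10³) + 450/(575×46×10³) = 2.454×10⁻⁵ mm/N.
P = 0.6353 / 2.454×10⁻⁵ = 25890 N = 25.89 kN, tensile.
σ_{bronze} = P / A = 25890 / 525 = 49.32 MPa.

σ ≈ 49.3 MPa (tensile)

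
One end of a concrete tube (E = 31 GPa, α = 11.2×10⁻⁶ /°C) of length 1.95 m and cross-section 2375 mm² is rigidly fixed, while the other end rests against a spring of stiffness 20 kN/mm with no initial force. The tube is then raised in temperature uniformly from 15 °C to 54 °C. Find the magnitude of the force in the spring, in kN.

The unrestrained thermal change is αΔT L = 11.2×10⁻⁶ × 39 × 1950 = 0.8518 mm.
With a force P in the spring, the elastic change of the tube is PL/(AE) and that of the spring is P/k; compatibility requires their sum to equal δ_free.
P [ L/(AE) + 1/k ] = δ_free → P [ 1950/(2375×31×10³) + 1/(20×10³) ] = 0.8518.
P = 0.8518 / 7.649×10⁻⁵ = 11140 N.

P ≈ 11.1 kN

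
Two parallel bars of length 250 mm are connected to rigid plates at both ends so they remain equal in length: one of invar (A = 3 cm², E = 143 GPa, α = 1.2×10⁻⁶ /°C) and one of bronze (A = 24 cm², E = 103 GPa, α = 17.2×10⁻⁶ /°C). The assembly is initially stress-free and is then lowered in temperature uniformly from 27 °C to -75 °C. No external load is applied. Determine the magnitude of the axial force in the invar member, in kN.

P ≈ 59.7 kN (compressive in the invar)

The bronze has the larger α, so on cooling it would change length more than the invar if both were free. The rigid plates force a common final length, so the bronze is put into tension and the invar into compression, with equal and opposite forces P (no external load).
Setting the final lengths equal and cancelling L: (α₁ − α₂)ΔT = P/(A₁E₁) + P/(A₂E₂).
|α₁ − α₂|·ΔT = 16×10⁻⁶ × 102 = 0.001632.
1/(A₁E₁) + 1/(A₂E₂) = 1/(300×143×10³) + 1/(2400×103×10³) = 2.736×10⁻⁸ N⁻¹.
So P = 0.001632 / 2.736×10⁻⁸ = 59.66 kN.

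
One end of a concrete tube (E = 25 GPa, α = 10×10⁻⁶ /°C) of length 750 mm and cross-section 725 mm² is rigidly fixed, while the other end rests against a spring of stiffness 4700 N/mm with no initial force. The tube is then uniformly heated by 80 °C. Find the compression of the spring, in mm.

Free thermal expansion: δ_free = αΔT L = 10×10⁻⁶ × 80 × 750 = 0.6 mm.
Let P be the compressive force at the spring. The tube shortens elastically by PL/(AE) and the spring compresses by P/k; together these equal δ_free.
P [ L/(AE) + 1/k ] = δ_free → P [ 750/(725×25×10³) + 1/(4700) ] = 0.6.
P = 0.6 / 0.0002541 = 2361 N.
Spring compression = P/k = 2361/(4700) = 0.5023 mm.

δ ≈ 0.502 mm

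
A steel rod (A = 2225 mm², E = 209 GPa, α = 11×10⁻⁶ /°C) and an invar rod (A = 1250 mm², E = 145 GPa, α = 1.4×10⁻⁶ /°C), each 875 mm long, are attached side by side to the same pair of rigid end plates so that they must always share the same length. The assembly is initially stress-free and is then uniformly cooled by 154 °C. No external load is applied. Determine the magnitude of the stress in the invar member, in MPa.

σ ≈ 154 MPa (compressive)

Both members must finish at the same length. With the larger α, the steel tends to over-contract; the plates restrain it, putting the steel in tension and the invar in compression. With no external load the two internal forces are equal and opposite, magnitude P.
Setting the final lengths equal and cancelling L: (α₁ − α₂)ΔT = P/(A₁E₁) + P/(A₂E₂).
|α₁ − α₂|·ΔT = 9.6×10⁻⁶ × 154 = 0.001478.
1/(A₁E₁) + 1/(A₂E₂) = 1/(2225×209×10³) + 1/(1250×145×10³) = 7.668×10⁻⁹ N⁻¹.
P = 0.001478 / 7.668×10⁻⁹ = 192800 N = 192.8 kN.
σ_{invar} = P/A₂ = 192800/1250 = 154.2 MPa, compressive.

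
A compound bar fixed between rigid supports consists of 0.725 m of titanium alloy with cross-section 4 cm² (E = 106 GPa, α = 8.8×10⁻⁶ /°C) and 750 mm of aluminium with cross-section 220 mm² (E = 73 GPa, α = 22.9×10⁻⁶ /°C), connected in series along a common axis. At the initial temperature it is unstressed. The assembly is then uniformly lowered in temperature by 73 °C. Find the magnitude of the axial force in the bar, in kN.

P ≈ 27 kN (tensile)

With the walls removed the bar would change length by δ_free = Σ αᵢΔT Lᵢ = 8.8×10⁻⁶×73×725 + 22.9×10⁻⁶×73×750 = 1.72 mm.
The rigid supports impose zero overall length change; the single axial force P common to all segments must satisfy P Σ Lᵢ/(AᵢEᵢ) = δ_free.
The series flexibility is Σ Lᵢ/(AᵢEᵢ) = 725/(400×106×10³) + 750/(220×73×10³) = 6.38×10⁻⁵ mm/N.
Hence P = δ_free / Σ(L/AE) = 1.72/6.38×10⁻⁵ = 26.95 kN (tensile).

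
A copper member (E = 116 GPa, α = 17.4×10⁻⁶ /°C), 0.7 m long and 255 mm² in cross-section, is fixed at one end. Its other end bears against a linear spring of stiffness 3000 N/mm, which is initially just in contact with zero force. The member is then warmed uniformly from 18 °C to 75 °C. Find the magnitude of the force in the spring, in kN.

The unrestrained thermal change is αΔT L = 17.4×10⁻⁶ × 57 × 700 = 0.6943 mm.
With a force P in the spring, the elastic change of the member is PL/(AE) and that of the spring is P/k; compatibility requires their sum to equal δ_free.
P [ L/(AE) + 1/k ] = δ_free → P [ 700/(255×116×10³) + 1/(3000) ] = 0.6943.
P = 0.6943 / 0.000357 = 1945 N.

P ≈ 1.94 kN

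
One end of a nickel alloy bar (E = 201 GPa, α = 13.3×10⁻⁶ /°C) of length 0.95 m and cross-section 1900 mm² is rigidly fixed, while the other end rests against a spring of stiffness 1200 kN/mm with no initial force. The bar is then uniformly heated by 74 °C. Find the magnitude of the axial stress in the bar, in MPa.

The unrestrained thermal change is αΔT L = 13.3×10⁻⁶ × 74 × 950 = 0.935 mm.
Let P be the compressive force at the spring. The bar shortens elastically by PL/(AE) and the spring compresses by P/k; together these equal δ_free.
P [ L/(AE) + 1/k ] = δ_free → P [ 950/(1900×201×10³) + 1/(1200×10³) ] = 0.935.
P = 0.935 / 3.321×10⁻⁶ = 281500 N.
σ = P/A = 281500/1900 = 148.2 MPa.

σ ≈ 148 MPa (compressive)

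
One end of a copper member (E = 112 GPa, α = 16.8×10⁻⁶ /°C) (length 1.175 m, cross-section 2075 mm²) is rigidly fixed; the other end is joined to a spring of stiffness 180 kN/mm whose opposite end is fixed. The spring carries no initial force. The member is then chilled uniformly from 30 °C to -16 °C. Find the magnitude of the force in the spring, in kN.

Free thermal contraction: δ_free = αΔT L = 16.8×10⁻⁶ × 46 × 1175 = 0.908 mm.
With a force P in the spring, the elastic change of the member is PL/(AE) and that of the spring is P/k; compatibility requires their sum to equal δ_free.
P [ L/(AE) + 1/k ] = δ_free → P [ 1175/(2075×112×10³) + 1/(180×10³) ] = 0.908.
P = 0.908 / 1.061×10⁻⁵ = 85570 N.

P ≈ 85.6 kN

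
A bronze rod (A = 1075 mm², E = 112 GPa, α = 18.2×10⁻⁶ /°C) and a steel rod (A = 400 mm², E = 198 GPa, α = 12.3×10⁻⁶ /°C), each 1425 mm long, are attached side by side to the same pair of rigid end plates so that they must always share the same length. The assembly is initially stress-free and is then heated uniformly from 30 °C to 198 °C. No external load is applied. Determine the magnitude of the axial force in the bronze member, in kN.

P ≈ 47.4 kN (compressive in the bronze)

Both members must finish at the same length. With the larger α, the bronze tends to over-expand; the plates restrain it, putting the bronze in compression and the steel in tension. With no external load the two internal forces are equal and opposite, magnitude P.
Equating the net (thermal + elastic) strains gives |α₁ − α₂|·ΔT = P·[1/(A₁E₁) + 1/(A₂E₂)].
|α₁ − α₂|·ΔT = 5.9×10⁻⁶ × 168 = 0.0009912.
1/(A₁E₁) + 1/(A₂E₂) = 1/(1075×112×10³) + 1/(400×198×10³) = 2.093×10⁻⁸ N⁻¹.
So P = 0.0009912 / 2.093×10⁻⁸ = 47.35 kN.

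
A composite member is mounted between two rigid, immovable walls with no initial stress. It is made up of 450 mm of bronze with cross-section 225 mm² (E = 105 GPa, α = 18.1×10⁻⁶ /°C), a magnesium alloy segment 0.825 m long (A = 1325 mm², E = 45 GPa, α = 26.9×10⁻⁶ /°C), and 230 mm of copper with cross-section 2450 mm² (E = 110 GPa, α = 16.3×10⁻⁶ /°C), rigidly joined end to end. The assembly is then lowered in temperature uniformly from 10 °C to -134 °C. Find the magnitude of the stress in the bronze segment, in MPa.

σ ≈ 647 MPa (tensile)

Free thermal contraction of the whole bar: Σ αᵢΔT Lᵢ = 18.1×10⁻⁶×144×450 + 26.9×10⁻⁶×144×825 + 16.3×10⁻⁶×144×230 = 4.908 mm.
Since the ends are fixed, an axial force P builds up, equal in every segment, with P · Σ Lᵢ/(AᵢEᵢ) = δ_free.
Σ Lᵢ/(AᵢEᵢ) = 450/(225×105×10³) + 825/(1325×45×10³) + 230/(2450×110×10³) = 3.374×10⁻⁵ mm/N.
P = 4.908 / 3.374×10⁻⁵ = 145500 N = 145.5 kN, tensile.
σ_{bronze} = P / A = 145500 / 225 = 646.6 MPa.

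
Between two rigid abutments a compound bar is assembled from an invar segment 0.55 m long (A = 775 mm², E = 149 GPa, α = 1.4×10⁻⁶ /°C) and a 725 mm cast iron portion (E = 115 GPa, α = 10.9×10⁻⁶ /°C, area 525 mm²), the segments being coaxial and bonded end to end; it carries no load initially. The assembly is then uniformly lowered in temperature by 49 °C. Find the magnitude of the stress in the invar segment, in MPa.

σ ≈ 32.7 MPa (tensile)

Free thermal contraction of the whole bar: Σ αᵢΔT Lᵢ = 1.4×10⁻⁶×49×550 + 10.9×10⁻⁶×49×725 = 0.425 mm.
Since the ends are fixed, an axial force P builds up, equal in every segment, with P · Σ Lᵢ/(AᵢEᵢ) = δ_free.
The series flexibility is Σ Lᵢ/(AᵢEᵢ) = 550/(775×149×10³) + 725/(525×115×10³) = 1.677×10⁻⁵ mm/N.
P = 0.425 / 1.677×10⁻⁵ = 25340 N = 25.34 kN, tensile.
σ_{invar} = P / A = 25340 / 775 = 32.69 MPa.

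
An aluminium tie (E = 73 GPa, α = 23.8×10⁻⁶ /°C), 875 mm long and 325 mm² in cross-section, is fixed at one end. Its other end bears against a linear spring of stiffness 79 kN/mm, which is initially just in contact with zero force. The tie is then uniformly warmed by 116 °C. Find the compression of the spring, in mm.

δ ≈ 0.617 mm

Free thermal expansion: δ_free = αΔT L = 23.8×10⁻⁶ × 116 × 875 = 2.416 mm.
Let P be the compressive force at the spring. The tie shortens elastically by PL/(AE) and the spring compresses by P/k; together these equal δ_free.
P [ L/(AE) + 1/k ] = δ_free → P [ 875/(325×73×10³) + 1/(79×10³) ] = 2.416.
P = 2.416 / 4.954×10⁻⁵ = 48760 N.
Spring compression = P/k = 48760/(79×10³) = 0.6173 mm.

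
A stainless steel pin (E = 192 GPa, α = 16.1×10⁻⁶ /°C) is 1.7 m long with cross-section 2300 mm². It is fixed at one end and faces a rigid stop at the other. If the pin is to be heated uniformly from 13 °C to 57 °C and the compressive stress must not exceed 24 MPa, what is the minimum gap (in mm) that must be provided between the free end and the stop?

g ≈ 0.992 mm

Free expansion if unrestrained: δ_free = αΔT L = 16.1×10⁻⁶ × 44 × 1700 = 1.204 mm.
At the allowable stress the elastic shortening the wall may impose is σL/E = 24 × 1700 / (192×10³) = 0.2125 mm.
The gap must absorb the remainder: g_min = 1.204 − 0.2125 = 0.9918 mm.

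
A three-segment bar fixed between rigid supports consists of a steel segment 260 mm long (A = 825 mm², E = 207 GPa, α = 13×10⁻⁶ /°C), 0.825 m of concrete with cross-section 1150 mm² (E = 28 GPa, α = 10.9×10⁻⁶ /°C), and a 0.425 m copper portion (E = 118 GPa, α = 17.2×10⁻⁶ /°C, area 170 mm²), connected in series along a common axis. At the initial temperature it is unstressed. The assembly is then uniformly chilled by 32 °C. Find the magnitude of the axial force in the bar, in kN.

With the walls removed the bar would change length by δ_free = Σ αᵢΔT Lᵢ = 13×10⁻⁶×32×260 + 10.9×10⁻⁶×32×825 + 17.2×10⁻⁶×32×425 = 0.6298 mm.
The walls prevent any net length change, so an axial force P (same in every segment) develops. Compatibility: P · Σ Lᵢ/(AᵢEᵢ) = δ_free.
Σ Lᵢ/(AᵢEᵢ) = 260/(825×207×10³) + 825/(1150×28×10³) + 425/(170×118×10³) = 4.833×10⁻⁵ mm/N.
P = 0.6298 / 4.833×10⁻⁵ = 13030 N = 13.03 kN, tensile.

P ≈ 13 kN (tensile)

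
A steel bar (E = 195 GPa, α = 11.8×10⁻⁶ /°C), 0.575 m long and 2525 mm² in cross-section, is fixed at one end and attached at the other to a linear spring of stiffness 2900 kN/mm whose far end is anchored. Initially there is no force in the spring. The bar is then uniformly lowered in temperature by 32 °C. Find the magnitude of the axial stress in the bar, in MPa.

σ ≈ 56.8 MPa (tensile)

Free thermal contraction: δ_free = αΔT L = 11.8×10⁻⁶ × 32 × 575 = 0.2171 mm.
With a force P in the spring, the elastic change of the bar is PL/(AE) and that of the spring is P/k; compatibility requires their sum to equal δ_free.
So P = δ_free / [L/(AE) + 1/k] = 0.2171 / [ 575/(2525×195×10³) + 1/(2900×10³) ].
P = 0.2171 / 1.513×10⁻⁶ = 143500 N.
σ = P/A = 143500/2525 = 56.85 MPa.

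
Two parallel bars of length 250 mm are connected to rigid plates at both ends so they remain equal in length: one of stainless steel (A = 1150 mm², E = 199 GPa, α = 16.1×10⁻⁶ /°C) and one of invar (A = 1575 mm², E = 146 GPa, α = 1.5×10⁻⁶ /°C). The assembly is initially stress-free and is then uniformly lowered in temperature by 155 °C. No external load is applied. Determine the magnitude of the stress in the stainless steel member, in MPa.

Equilibrium of a rigid end plate with no external load gives equal and opposite internal forces ±P in the two members. Since α_{stainless steel} > α_{invar}, cooling drives the stainless steel into tension and the invar into compression.
Compatibility of the two members (thermal + elastic change equal): (α₁ − α₂)ΔT = P·[1/(A₁E₁) + 1/(A₂E₂)].
|α₁ − α₂|·ΔT = 14.6×10⁻⁶ × 155 = 0.002263.
1/(A₁E₁) + 1/(A₂E₂) = 1/(1150×199×10³) + 1/(1575×146×10³) = 8.718×10⁻⁹ N⁻¹.
P = 0.002263 / 8.718×10⁻⁹ = 259600 N = 259.6 kN.
σ_{stainless steel} = P/A₁ = 259600/1150 = 225.7 MPa, tensile.

σ ≈ 226 MPa (tensile)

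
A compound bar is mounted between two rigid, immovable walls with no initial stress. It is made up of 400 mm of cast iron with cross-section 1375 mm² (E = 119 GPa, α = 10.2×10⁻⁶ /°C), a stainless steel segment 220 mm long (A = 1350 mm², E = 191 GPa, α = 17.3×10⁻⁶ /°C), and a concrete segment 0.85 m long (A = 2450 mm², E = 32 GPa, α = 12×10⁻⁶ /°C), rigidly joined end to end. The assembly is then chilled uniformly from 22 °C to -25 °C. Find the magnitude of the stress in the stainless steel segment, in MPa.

With the walls removed the bar would change length by δ_free = Σ αᵢΔT Lᵢ = 10.2×10⁻⁶×47×400 + 17.3×10⁻⁶×47×220 + 12×10⁻⁶×47×850 = 0.85 mm.
The walls prevent any net length change, so an axial force P (same in every segment) develops. Compatibility: P · Σ Lᵢ/(AᵢEᵢ) = δ_free.
The series flexibility is Σ Lᵢ/(AᵢEᵢ) = 400/(1375×119×10³) + 220/(1350×191×10³) + 850/(2450×32×10³) = 1.414×10⁻⁵ mm/N.
So P = 0.85 / 1.414×10⁻⁵ = 60.12 kN, tensile.
σ_{stainless steel} = P / A = 60120 / 1350 = 44.53 MPa.

σ ≈ 44.5 MPa (tensile)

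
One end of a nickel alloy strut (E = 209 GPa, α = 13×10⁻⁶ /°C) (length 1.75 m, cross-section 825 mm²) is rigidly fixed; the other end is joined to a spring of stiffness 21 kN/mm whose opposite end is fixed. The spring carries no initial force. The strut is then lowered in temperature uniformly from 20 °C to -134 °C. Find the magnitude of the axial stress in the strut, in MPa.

σ ≈ 73.5 MPa (tensile)

Free thermal contraction: δ_free = αΔT L = 13×10⁻⁶ × 154 × 1750 = 3.503 mm.
With a force P in the spring, the elastic change of the strut is PL/(AE) and that of the spring is P/k; compatibility requires their sum to equal δ_free.
P [ L/(AE) + 1/k ] = δ_free → P [ 1750/(825×209×10³) + 1/(21×10³) ] = 3.503.
P = 3.503 / 5.777×10⁻⁵ = 60650 N.
σ = P/A = 60650/825 = 73.51 MPa.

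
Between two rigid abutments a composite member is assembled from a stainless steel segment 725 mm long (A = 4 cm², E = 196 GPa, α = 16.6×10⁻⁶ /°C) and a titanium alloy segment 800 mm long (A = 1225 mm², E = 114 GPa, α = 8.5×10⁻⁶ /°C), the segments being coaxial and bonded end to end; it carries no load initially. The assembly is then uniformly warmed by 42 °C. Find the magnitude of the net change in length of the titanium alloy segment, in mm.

|ΔL| ≈ 0.017 mm

If the supports were absent, the total length change would be Σ αᵢΔT Lᵢ = 16.6×10⁻⁶×42×725 + 8.5×10⁻⁶×42×800 = 0.7911 mm.
The walls prevent any net length change, so an axial force P (same in every segment) develops. Compatibility: P · Σ Lᵢ/(AᵢEᵢ) = δ_free.
The series flexibility is Σ Lᵢ/(AᵢEᵢ) = 725/(400×196×10³) + 800/(1225×114×10³) = 1.498×10⁻⁵ mm/N.
So P = 0.7911 / 1.498×10⁻⁵ = 52.82 kN, compressive.
For the titanium alloy segment, free thermal change = 8.5×10⁻⁶×42×800 = 0.2856 mm and elastic change from P = 52820×800/(1225×114×10³) = 0.3026 mm; these oppose, so the net change is 0.017 mm (segment shortens).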